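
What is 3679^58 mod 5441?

Compute successive squares:
3679^1 ≡ 3679 (mod 5441)
3679^2 ≡ 3679^2 = 13535041 ≡ 3274 (mod 5441)
3679^4 ≡ 3274^2 = 10719076 ≡ 306 (mod 5441)
3679^8 ≡ 306^2 = 93636 ≡ 1139 (mod 5441)
3679^16 ≡ 1139^2 = 1297321 ≡ 2363 (mod 5441)
3679^32 ≡ 2363^2 = 5583769 ≡ 1303 (mod 5441)
3679^58 = 3679^32 * 3679^16 * 3679^8 * 3679^2 ≡ 1303 * 2363 * 1139 * 3274 (mod 5441).
Accumulate the product:
1303 * 2363 = 3078989 ≡ 4824
4824 * 1139 = 5494536 ≡ 4567
4567 * 3274 = 14952358 ≡ 490

490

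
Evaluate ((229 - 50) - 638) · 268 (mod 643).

229 - 50 = 179
179 - 638 = -459 ≡ 184 (mod 643)
184 · 268 = 49312 ≡ 444 (mod 643)

444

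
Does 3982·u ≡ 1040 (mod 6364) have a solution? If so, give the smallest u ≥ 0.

2706

gcd(3982, 6364) = 2, and 2 | 1040, so solutions exist.
Divide through by 2: 1991·u = 520 (mod 3182).
1991⁻¹ ≡ 1945 (mod 3182).
u ≡ 1945·520 ≡ 2706 (mod 3182).
The smallest non-negative solution is u = 2706.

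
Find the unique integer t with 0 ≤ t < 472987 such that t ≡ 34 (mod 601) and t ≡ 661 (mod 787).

387078

601⁻¹ mod 787: 601·55 ≡ 1 (mod 787), so 601⁻¹ ≡ 55.
t = 34 + 601·((661 − 34)·55 mod 787) = 34 + 601·644 = 387078.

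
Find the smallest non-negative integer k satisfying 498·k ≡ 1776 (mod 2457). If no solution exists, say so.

418

gcd(498, 2457) = 3, and 3 | 1776, so solutions exist.
Divide through by 3: 166·k ≡ 592 (mod 819).
166⁻¹ ≡ 745 (mod 819).
k ≡ 745·592 ≡ 418 (mod 819).
The smallest non-negative solution is k = 418.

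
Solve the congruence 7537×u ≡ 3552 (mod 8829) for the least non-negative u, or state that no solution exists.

gcd(7537, 8829) = 1, so a unique solution mod 8829 exists.
7537⁻¹ ≡ 4435 (mod 8829).
u ≡ 4435×3552 ≡ 2184 (mod 8829).

2184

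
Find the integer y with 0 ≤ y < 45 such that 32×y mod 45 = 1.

38

By the extended Euclidean algorithm:
45 = 1×32 + 13
32 = 2×13 + 6
13 = 2×6 + 1
6 = 6×1 + 0
gcd(32, 45) = 1, so the inverse exists.
Bézout: 1 = 5×45 − 7×32.
So 32⁻¹ ≡ −7 ≡ 38 (mod 45).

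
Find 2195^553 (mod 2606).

247

By square-and-multiply:
553 in binary is 1000101001, i.e. 553 = 512 + 32 + 8 + 1.
2195^1 ≡ 2195 (mod 2606)
2195^2 ≡ 2195^2 = 4818025 ≡ 2137 (mod 2606)
2195^4 ≡ 2137^2 = 4566769 ≡ 1057 (mod 2606)
2195^8 ≡ 1057^2 = 1117249 ≡ 1881 (mod 2606)
2195^16 ≡ 1881^2 = 3538161 ≡ 1819 (mod 2606)
2195^32 ≡ 1819^2 = 3308761 ≡ 1747 (mod 2606)
2195^64 ≡ 1747^2 = 3052009 ≡ 383 (mod 2606)
2195^128 ≡ 383^2 = 146689 ≡ 753 (mod 2606)
2195^256 ≡ 753^2 = 567009 ≡ 1507 (mod 2606)
2195^512 ≡ 1507^2 = 2271049 ≡ 1223 (mod 2606)
2195^553 = 2195^512 * 2195^32 * 2195^8 * 2195^1 ≡ 1223 * 1747 * 1881 * 2195 (mod 2606).
Accumulate the product:
1223 * 1747 = 2136581 ≡ 2267
2267 * 1881 = 4264227 ≡ 811
811 * 2195 = 1780145 ≡ 247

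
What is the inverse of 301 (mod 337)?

Apply the Euclidean algorithm and back-substitute:
337 = 1·301 + 36
301 = 8·36 + 13
36 = 2·13 + 10
13 = 1·10 + 3
10 = 3·3 + 1
3 = 3·1 + 0
gcd(301, 337) = 1, so the inverse exists.
Back-substitute for 1:
1 = 1·10 − 3·3
  = −3·13 + 4·10
  = 4·36 − 11·13
  = −11·301 + 92·36
  = 92·337 − 103·301
So 301⁻¹ ≡ −103 ≡ 234 (mod 337).

234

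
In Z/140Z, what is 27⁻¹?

By the extended Euclidean algorithm:
140 = 5·27 + 5
27 = 5·5 + 2
5 = 2·2 + 1
2 = 2·1 + 0
gcd(27, 140) = 1, so the inverse exists.
Back-substitute for 1:
1 = 1·5 − 2·2
  = −2·27 + 11·5
  = 11·140 − 57·27
So 27⁻¹ ≡ −57 ≡ 83 (mod 140).

83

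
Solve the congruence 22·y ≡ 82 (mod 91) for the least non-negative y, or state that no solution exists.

12

gcd(22, 91) = 1, so a unique solution mod 91 exists.
22⁻¹ ≡ 29 (mod 91).
y ≡ 29·82 ≡ 12 (mod 91).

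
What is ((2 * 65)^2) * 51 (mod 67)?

12

2 * 65 = 130 ≡ 63 (mod 67)
(63)^2 ≡ 16 (mod 67)
16 * 51 = 816 ≡ 12 (mod 67)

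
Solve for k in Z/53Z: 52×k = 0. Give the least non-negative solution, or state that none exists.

0

gcd(52, 53) = 1, so a unique solution mod 53 exists.
52⁻¹ ≡ 52 (mod 53).
k ≡ 52×0 ≡ 0 (mod 53).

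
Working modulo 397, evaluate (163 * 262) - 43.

184

163 * 262 = 42706 ≡ 227 (mod 397)
227 - 43 = 184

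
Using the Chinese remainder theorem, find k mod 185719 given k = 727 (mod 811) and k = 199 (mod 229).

811⁻¹ mod 229: 811*205 ≡ 1 (mod 229), so 811⁻¹ ≡ 205.
k = 727 + 811*((199 − 727)*205 mod 229) = 727 + 811*77 = 63174.

63174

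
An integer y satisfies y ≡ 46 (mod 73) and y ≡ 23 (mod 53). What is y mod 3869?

73⁻¹ mod 53: 73·8 ≡ 1 (mod 53), so 73⁻¹ ≡ 8.
y = 46 + 73·((23 − 46)·8 mod 53) = 46 + 73·28 = 2090.

2090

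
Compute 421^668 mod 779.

66

Compute successive squares:
668 in binary is 1010011100, i.e. 668 = 512 + 128 + 16 + 8 + 4.
421^1 ≡ 421 (mod 779)
421^2 ≡ 421^2 = 177241 ≡ 408 (mod 779)
421^4 ≡ 408^2 = 166464 ≡ 537 (mod 779)
421^8 ≡ 537^2 = 288369 ≡ 139 (mod 779)
421^16 ≡ 139^2 = 19321 ≡ 625 (mod 779)
421^32 ≡ 625^2 = 390625 ≡ 346 (mod 779)
421^64 ≡ 346^2 = 119716 ≡ 529 (mod 779)
421^128 ≡ 529^2 = 279841 ≡ 180 (mod 779)
421^256 ≡ 180^2 = 32400 ≡ 461 (mod 779)
421^512 ≡ 461^2 = 212521 ≡ 633 (mod 779)
421^668 = 421^512 × 421^128 × 421^16 × 421^8 × 421^4 ≡ 633 × 180 × 625 × 139 × 537 (mod 779).
Accumulate the product:
633 × 180 = 113940 ≡ 206
206 × 625 = 128750 ≡ 215
215 × 139 = 29885 ≡ 283
283 × 537 = 151971 ≡ 66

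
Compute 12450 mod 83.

12450 = 150*83 + 0, so 12450 ≡ 0 (mod 83).

0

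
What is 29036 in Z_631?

29036 = 46×631 + 10, so 29036 ≡ 10 (mod 631).

10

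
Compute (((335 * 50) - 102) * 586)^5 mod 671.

335 * 50 = 16750 ≡ 646 (mod 671)
646 - 102 = 544
544 * 586 = 318784 ≡ 59 (mod 671)
(59)^5 ≡ 639 (mod 671)

639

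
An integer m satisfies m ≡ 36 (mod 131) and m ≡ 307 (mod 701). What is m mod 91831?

131⁻¹ mod 701: 131×198 ≡ 1 (mod 701), so 131⁻¹ ≡ 198.
m = 36 + 131×((307 − 36)×198 mod 701) = 36 + 131×382 = 50078.

50078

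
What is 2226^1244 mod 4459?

By square-and-multiply:
1244 in binary is 10011011100, i.e. 1244 = 1024 + 128 + 64 + 16 + 8 + 4.
2226^1 ≡ 2226 (mod 4459)
2226^2 ≡ 2226^2 = 4955076 ≡ 1127 (mod 4459)
2226^4 ≡ 1127^2 = 1270129 ≡ 3773 (mod 4459)
2226^8 ≡ 3773^2 = 14235529 ≡ 2401 (mod 4459)
2226^16 ≡ 2401^2 = 5764801 ≡ 3773 (mod 4459)
2226^32 ≡ 3773^2 = 14235529 ≡ 2401 (mod 4459)
2226^64 ≡ 2401^2 = 5764801 ≡ 3773 (mod 4459)
2226^128 ≡ 3773^2 = 14235529 ≡ 2401 (mod 4459)
2226^256 ≡ 2401^2 = 5764801 ≡ 3773 (mod 4459)
2226^512 ≡ 3773^2 = 14235529 ≡ 2401 (mod 4459)
2226^1024 ≡ 2401^2 = 5764801 ≡ 3773 (mod 4459)
2226^1244 = 2226^1024 * 2226^128 * 2226^64 * 2226^16 * 2226^8 * 2226^4 ≡ 3773 * 2401 * 3773 * 3773 * 2401 * 3773 (mod 4459).
Accumulate the product:
3773 * 2401 = 9058973 ≡ 2744
2744 * 3773 = 10353112 ≡ 3773
3773 * 3773 = 14235529 ≡ 2401
2401 * 2401 = 5764801 ≡ 3773
3773 * 3773 = 14235529 ≡ 2401

2401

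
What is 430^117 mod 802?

Using repeated squaring:
117 in binary is 1110101, i.e. 117 = 64 + 32 + 16 + 4 + 1.
430^1 ≡ 430 (mod 802)
430^2 ≡ 430^2 = 184900 ≡ 440 (mod 802)
430^4 ≡ 440^2 = 193600 ≡ 318 (mod 802)
430^8 ≡ 318^2 = 101124 ≡ 72 (mod 802)
430^16 ≡ 72^2 = 5184 ≡ 372 (mod 802)
430^32 ≡ 372^2 = 138384 ≡ 440 (mod 802)
430^64 ≡ 440^2 = 193600 ≡ 318 (mod 802)
430^117 = 430^64 × 430^32 × 430^16 × 430^4 × 430^1 ≡ 318 × 440 × 372 × 318 × 430 (mod 802).
Accumulate the product:
318 × 440 = 139920 ≡ 372
372 × 372 = 138384 ≡ 440
440 × 318 = 139920 ≡ 372
372 × 430 = 159960 ≡ 362

362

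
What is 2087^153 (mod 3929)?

1213

153 in binary is 10011001, i.e. 153 = 128 + 16 + 8 + 1.
2087^1 ≡ 2087 (mod 3929)
2087^2 ≡ 2087^2 = 4355569 ≡ 2237 (mod 3929)
2087^4 ≡ 2237^2 = 5004169 ≡ 2552 (mod 3929)
2087^8 ≡ 2552^2 = 6512704 ≡ 2351 (mod 3929)
2087^16 ≡ 2351^2 = 5527201 ≡ 3027 (mod 3929)
2087^32 ≡ 3027^2 = 9162729 ≡ 301 (mod 3929)
2087^64 ≡ 301^2 = 90601 ≡ 234 (mod 3929)
2087^128 ≡ 234^2 = 54756 ≡ 3679 (mod 3929)
2087^153 = 2087^128 × 2087^16 × 2087^8 × 2087^1 ≡ 3679 × 3027 × 2351 × 2087 (mod 3929).
Accumulate the product:
3679 × 3027 = 11136333 ≡ 1547
1547 × 2351 = 3636997 ≡ 2672
2672 × 2087 = 5576464 ≡ 1213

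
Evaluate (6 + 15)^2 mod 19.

4

6 + 15 = 21 ≡ 2 (mod 19)
(2)^2 ≡ 4 (mod 19)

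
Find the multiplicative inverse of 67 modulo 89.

4

Run the extended Euclidean algorithm:
89 = 1·67 + 22
67 = 3·22 + 1
22 = 22·1 + 0
gcd(67, 89) = 1, so the inverse exists.
Back-substitute for 1:
1 = 1·67 − 3·22
  = −3·89 + 4·67
So 67⁻¹ ≡ 4 (mod 89).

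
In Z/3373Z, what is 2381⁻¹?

Apply the Euclidean algorithm and back-substitute:
3373 = 1×2381 + 992
2381 = 2×992 + 397
992 = 2×397 + 198
397 = 2×198 + 1
198 = 198×1 + 0
gcd(2381, 3373) = 1, so the inverse exists.
Back-substitute for 1:
1 = 1×397 − 2×198
  = −2×992 + 5×397
  = 5×2381 − 12×992
  = −12×3373 + 17×2381
So 2381⁻¹ ≡ 17 (mod 3373).

17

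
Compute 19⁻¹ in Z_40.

19

Apply the Euclidean algorithm and back-substitute:
40 = 2*19 + 2
19 = 9*2 + 1
2 = 2*1 + 0
gcd(19, 40) = 1, so the inverse exists.
Bézout: 1 = −9*40 + 19*19.
So 19⁻¹ ≡ 19 (mod 40).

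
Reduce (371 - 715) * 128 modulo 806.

371 - 715 = -344 ≡ 462 (mod 806)
462 * 128 = 59136 ≡ 298 (mod 806)

298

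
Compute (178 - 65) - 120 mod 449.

178 - 65 = 113
113 - 120 = -7 ≡ 442 (mod 449)

442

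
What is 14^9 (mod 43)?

By square-and-multiply:
9 in binary is 1001, i.e. 9 = 8 + 1.
14^1 ≡ 14 (mod 43)
14^2 ≡ 14^2 = 196 ≡ 24 (mod 43)
14^4 ≡ 24^2 = 576 ≡ 17 (mod 43)
14^8 ≡ 17^2 = 289 ≡ 31 (mod 43)
14^9 = 14^8 × 14^1 ≡ 31 × 14 (mod 43).
31 × 14 = 434 ≡ 4 (mod 43).

4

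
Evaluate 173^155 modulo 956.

155 in binary is 10011011, i.e. 155 = 128 + 16 + 8 + 2 + 1.
173^1 ≡ 173 (mod 956)
173^2 ≡ 173^2 = 29929 ≡ 293 (mod 956)
173^4 ≡ 293^2 = 85849 ≡ 765 (mod 956)
173^8 ≡ 765^2 = 585225 ≡ 153 (mod 956)
173^16 ≡ 153^2 = 23409 ≡ 465 (mod 956)
173^32 ≡ 465^2 = 216225 ≡ 169 (mod 956)
173^64 ≡ 169^2 = 28561 ≡ 837 (mod 956)
173^128 ≡ 837^2 = 700569 ≡ 777 (mod 956)
173^155 = 173^128 × 173^16 × 173^8 × 173^2 × 173^1 ≡ 777 × 465 × 153 × 293 × 173 (mod 956).
Accumulate the product:
777 × 465 = 361305 ≡ 893
893 × 153 = 136629 ≡ 877
877 × 293 = 256961 ≡ 753
753 × 173 = 130269 ≡ 253

253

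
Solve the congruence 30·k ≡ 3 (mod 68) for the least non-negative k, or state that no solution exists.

gcd(30, 68) = 2, and 2 does not divide 3.
So the congruence has no solution.

no solution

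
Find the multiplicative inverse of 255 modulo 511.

Run the extended Euclidean algorithm:
511 = 2×255 + 1
255 = 255×1 + 0
gcd(255, 511) = 1, so the inverse exists.
Back-substitute for 1:
1 = 1×511 − 2×255
So 255⁻¹ ≡ −2 ≡ 509 (mod 511).

509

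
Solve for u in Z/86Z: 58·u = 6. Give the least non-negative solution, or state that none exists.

gcd(58, 86) = 2, and 2 | 6, so solutions exist.
Divide through by 2: 29·u mod 43 = 3.
29⁻¹ ≡ 3 (mod 43).
u ≡ 3·3 ≡ 9 (mod 43).
The smallest non-negative solution is u = 9.

9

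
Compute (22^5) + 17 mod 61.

(22)^5 ≡ 47 (mod 61)
47 + 17 = 64 ≡ 3 (mod 61)

3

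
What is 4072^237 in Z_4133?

453

237 in binary is 11101101, i.e. 237 = 128 + 64 + 32 + 8 + 4 + 1.
4072^1 ≡ 4072 (mod 4133)
4072^2 ≡ 4072^2 = 16581184 ≡ 3721 (mod 4133)
4072^4 ≡ 3721^2 = 13845841 ≡ 291 (mod 4133)
4072^8 ≡ 291^2 = 84681 ≡ 2021 (mod 4133)
4072^16 ≡ 2021^2 = 4084441 ≡ 1037 (mod 4133)
4072^32 ≡ 1037^2 = 1075369 ≡ 789 (mod 4133)
4072^64 ≡ 789^2 = 622521 ≡ 2571 (mod 4133)
4072^128 ≡ 2571^2 = 6610041 ≡ 1374 (mod 4133)
4072^237 = 4072^128 × 4072^64 × 4072^32 × 4072^8 × 4072^4 × 4072^1 ≡ 1374 × 2571 × 789 × 2021 × 291 × 4072 (mod 4133).
Accumulate the product:
1374 × 2571 = 3532554 ≡ 2972
2972 × 789 = 2344908 ≡ 1497
1497 × 2021 = 3025437 ≡ 81
81 × 291 = 23571 ≡ 2906
2906 × 4072 = 11833232 ≡ 453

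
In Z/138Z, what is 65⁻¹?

17

Run the extended Euclidean algorithm:
138 = 2*65 + 8
65 = 8*8 + 1
8 = 8*1 + 0
gcd(65, 138) = 1, so the inverse exists.
Bézout: 1 = −8*138 + 17*65.
So 65⁻¹ ≡ 17 (mod 138).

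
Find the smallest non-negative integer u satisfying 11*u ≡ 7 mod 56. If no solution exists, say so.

gcd(11, 56) = 1, so a unique solution mod 56 exists.
11⁻¹ ≡ 51 (mod 56).
u ≡ 51*7 ≡ 21 (mod 56).

21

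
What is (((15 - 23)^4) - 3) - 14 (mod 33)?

15 - 23 = -8 ≡ 25 (mod 33)
(25)^4 ≡ 4 (mod 33)
4 - 3 = 1
1 - 14 = -13 ≡ 20 (mod 33)

20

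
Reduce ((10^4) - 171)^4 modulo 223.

119

(10)^4 ≡ 188 (mod 223)
188 - 171 = 17
(17)^4 ≡ 119 (mod 223)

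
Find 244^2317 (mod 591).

2317 in binary is 100100001101, i.e. 2317 = 2048 + 256 + 8 + 4 + 1.
244^1 ≡ 244 (mod 591)
244^2 ≡ 244^2 = 59536 ≡ 436 (mod 591)
244^4 ≡ 436^2 = 190096 ≡ 385 (mod 591)
244^8 ≡ 385^2 = 148225 ≡ 475 (mod 591)
244^16 ≡ 475^2 = 225625 ≡ 454 (mod 591)
244^32 ≡ 454^2 = 206116 ≡ 448 (mod 591)
244^64 ≡ 448^2 = 200704 ≡ 355 (mod 591)
244^128 ≡ 355^2 = 126025 ≡ 142 (mod 591)
244^256 ≡ 142^2 = 20164 ≡ 70 (mod 591)
244^512 ≡ 70^2 = 4900 ≡ 172 (mod 591)
244^1024 ≡ 172^2 = 29584 ≡ 34 (mod 591)
244^2048 ≡ 34^2 = 1156 ≡ 565 (mod 591)
244^2317 = 244^2048 × 244^256 × 244^8 × 244^4 × 244^1 ≡ 565 × 70 × 475 × 385 × 244 (mod 591).
Accumulate the product:
565 × 70 = 39550 ≡ 544
544 × 475 = 258400 ≡ 133
133 × 385 = 51205 ≡ 379
379 × 244 = 92476 ≡ 280

280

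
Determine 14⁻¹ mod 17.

11

17 = 1*14 + 3
14 = 4*3 + 2
3 = 1*2 + 1
2 = 2*1 + 0
gcd(14, 17) = 1, so the inverse exists.
Bézout: 1 = 5*17 − 6*14.
So 14⁻¹ ≡ −6 ≡ 11 (mod 17).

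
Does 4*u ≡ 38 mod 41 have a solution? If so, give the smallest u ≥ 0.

30

gcd(4, 41) = 1, so a unique solution mod 41 exists.
4⁻¹ ≡ 31 (mod 41).
u ≡ 31*38 ≡ 30 (mod 41).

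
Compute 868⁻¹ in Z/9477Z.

By the extended Euclidean algorithm:
9477 = 10×868 + 797
868 = 1×797 + 71
797 = 11×71 + 16
71 = 4×16 + 7
16 = 2×7 + 2
7 = 3×2 + 1
2 = 2×1 + 0
gcd(868, 9477) = 1, so the inverse exists.
Bézout: 1 = −379×9477 + 4138×868.
So 868⁻¹ ≡ 4138 (mod 9477).

4138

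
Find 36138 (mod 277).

36138 = 130*277 + 128, so 36138 ≡ 128 (mod 277).

128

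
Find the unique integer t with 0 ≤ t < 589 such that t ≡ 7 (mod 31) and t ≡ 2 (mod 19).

534

31⁻¹ mod 19: 31×8 ≡ 1 (mod 19), so 31⁻¹ ≡ 8.
t = 7 + 31×((2 − 7)×8 mod 19) = 7 + 31×17 = 534.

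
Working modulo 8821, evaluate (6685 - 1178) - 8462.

6685 - 1178 = 5507
5507 - 8462 = -2955 ≡ 5866 (mod 8821)

5866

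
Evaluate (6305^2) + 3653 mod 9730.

(6305)^2 ≡ 5975 (mod 9730)
5975 + 3653 = 9628

9628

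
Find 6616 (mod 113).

62

6616 = 58×113 + 62, so 6616 ≡ 62 (mod 113).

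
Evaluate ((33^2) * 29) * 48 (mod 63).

(33)^2 ≡ 18 (mod 63)
18 * 29 = 522 ≡ 18 (mod 63)
18 * 48 = 864 ≡ 45 (mod 63)

45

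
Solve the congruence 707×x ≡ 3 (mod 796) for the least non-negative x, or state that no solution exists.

313

gcd(707, 796) = 1, so a unique solution mod 796 exists.
707⁻¹ ≡ 635 (mod 796).
x ≡ 635×3 ≡ 313 (mod 796).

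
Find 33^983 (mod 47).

19

983 in binary is 1111010111, i.e. 983 = 512 + 256 + 128 + 64 + 16 + 4 + 2 + 1.
33^1 ≡ 33 (mod 47)
33^2 ≡ 33^2 = 1089 ≡ 8 (mod 47)
33^4 ≡ 8^2 = 64 ≡ 17 (mod 47)
33^8 ≡ 17^2 = 289 ≡ 7 (mod 47)
33^16 ≡ 7^2 = 49 ≡ 2 (mod 47)
33^32 ≡ 2^2 = 4 (mod 47)
33^64 ≡ 4^2 = 16 (mod 47)
33^128 ≡ 16^2 = 256 ≡ 21 (mod 47)
33^256 ≡ 21^2 = 441 ≡ 18 (mod 47)
33^512 ≡ 18^2 = 324 ≡ 42 (mod 47)
33^983 = 33^512 * 33^256 * 33^128 * 33^64 * 33^16 * 33^4 * 33^2 * 33^1 ≡ 42 * 18 * 21 * 16 * 2 * 17 * 8 * 33 (mod 47).
Accumulate the product:
42 * 18 = 756 ≡ 4
4 * 21 = 84 ≡ 37
37 * 16 = 592 ≡ 28
28 * 2 = 56 ≡ 9
9 * 17 = 153 ≡ 12
12 * 8 = 96 ≡ 2
2 * 33 = 66 ≡ 19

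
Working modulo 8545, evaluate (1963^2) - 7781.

338

(1963)^2 ≡ 8119 (mod 8545)
8119 - 7781 = 338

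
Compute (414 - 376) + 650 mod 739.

688

414 - 376 = 38
38 + 650 = 688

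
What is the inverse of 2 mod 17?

9

By the extended Euclidean algorithm:
17 = 8×2 + 1
2 = 2×1 + 0
gcd(2, 17) = 1, so the inverse exists.
Bézout: 1 = 1×17 − 8×2.
So 2⁻¹ ≡ −8 ≡ 9 (mod 17).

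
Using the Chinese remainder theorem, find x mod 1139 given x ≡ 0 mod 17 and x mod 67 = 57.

459

17⁻¹ mod 67: 17×4 ≡ 1 (mod 67), so 17⁻¹ ≡ 4.
x = 0 + 17×((57 − 0)×4 mod 67) = 0 + 17×27 = 459.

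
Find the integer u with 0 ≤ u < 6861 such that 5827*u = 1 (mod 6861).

By the extended Euclidean algorithm:
6861 = 1*5827 + 1034
5827 = 5*1034 + 657
1034 = 1*657 + 377
657 = 1*377 + 280
377 = 1*280 + 97
280 = 2*97 + 86
97 = 1*86 + 11
86 = 7*11 + 9
11 = 1*9 + 2
9 = 4*2 + 1
2 = 2*1 + 0
gcd(5827, 6861) = 1, so the inverse exists.
Bézout: 1 = −2643*6861 + 3112*5827.
So 5827⁻¹ ≡ 3112 (mod 6861).

3112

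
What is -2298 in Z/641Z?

266

-2298 = -4·641 + 266, so -2298 ≡ 266 (mod 641).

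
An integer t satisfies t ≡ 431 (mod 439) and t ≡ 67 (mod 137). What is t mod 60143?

54867

439⁻¹ mod 137: 439×93 ≡ 1 (mod 137), so 439⁻¹ ≡ 93.
t = 431 + 439×((67 − 431)×93 mod 137) = 431 + 439×124 = 54867.
Check: 54867 mod 439 = 431, 54867 mod 137 = 67. ✓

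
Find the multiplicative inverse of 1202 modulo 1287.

1287 = 1×1202 + 85
1202 = 14×85 + 12
85 = 7×12 + 1
12 = 12×1 + 0
gcd(1202, 1287) = 1, so the inverse exists.
Bézout: 1 = 99×1287 − 106×1202.
So 1202⁻¹ ≡ −106 ≡ 1181 (mod 1287).

1181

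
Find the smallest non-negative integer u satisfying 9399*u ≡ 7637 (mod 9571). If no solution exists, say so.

4129

gcd(9399, 9571) = 1, so a unique solution mod 9571 exists.
9399⁻¹ ≡ 1725 (mod 9571).
u ≡ 1725*7637 ≡ 4129 (mod 9571).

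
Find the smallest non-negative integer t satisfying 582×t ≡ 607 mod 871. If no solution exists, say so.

gcd(582, 871) = 1, so a unique solution mod 871 exists.
582⁻¹ ≡ 654 (mod 871).
t ≡ 654×607 ≡ 673 (mod 871).

673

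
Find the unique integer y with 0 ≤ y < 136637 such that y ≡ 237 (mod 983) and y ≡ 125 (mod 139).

98537

983⁻¹ mod 139: 983·14 ≡ 1 (mod 139), so 983⁻¹ ≡ 14.
y = 237 + 983·((125 − 237)·14 mod 139) = 237 + 983·100 = 98537.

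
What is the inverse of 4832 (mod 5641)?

5641 = 1×4832 + 809
4832 = 5×809 + 787
809 = 1×787 + 22
787 = 35×22 + 17
22 = 1×17 + 5
17 = 3×5 + 2
5 = 2×2 + 1
2 = 2×1 + 0
gcd(4832, 5641) = 1, so the inverse exists.
Back-substitute for 1:
1 = 1×5 − 2×2
  = −2×17 + 7×5
  = 7×22 − 9×17
  = −9×787 + 322×22
  = 322×809 − 331×787
  = −331×4832 + 1977×809
  = 1977×5641 − 2308×4832
So 4832⁻¹ ≡ −2308 ≡ 3333 (mod 5641).

3333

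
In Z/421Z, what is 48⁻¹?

Run the extended Euclidean algorithm:
421 = 8*48 + 37
48 = 1*37 + 11
37 = 3*11 + 4
11 = 2*4 + 3
4 = 1*3 + 1
3 = 3*1 + 0
gcd(48, 421) = 1, so the inverse exists.
Back-substitute for 1:
1 = 1*4 − 1*3
  = −1*11 + 3*4
  = 3*37 − 10*11
  = −10*48 + 13*37
  = 13*421 − 114*48
So 48⁻¹ ≡ −114 ≡ 307 (mod 421).

307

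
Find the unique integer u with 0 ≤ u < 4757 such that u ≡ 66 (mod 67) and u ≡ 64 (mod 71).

2478

67⁻¹ mod 71: 67·53 ≡ 1 (mod 71), so 67⁻¹ ≡ 53.
u = 66 + 67·((64 − 66)·53 mod 71) = 66 + 67·36 = 2478.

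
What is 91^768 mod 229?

Compute successive squares:
91^1 ≡ 91 (mod 229)
91^2 ≡ 91^2 = 8281 ≡ 37 (mod 229)
91^4 ≡ 37^2 = 1369 ≡ 224 (mod 229)
91^8 ≡ 224^2 = 50176 ≡ 25 (mod 229)
91^16 ≡ 25^2 = 625 ≡ 167 (mod 229)
91^32 ≡ 167^2 = 27889 ≡ 180 (mod 229)
91^64 ≡ 180^2 = 32400 ≡ 111 (mod 229)
91^128 ≡ 111^2 = 12321 ≡ 184 (mod 229)
91^256 ≡ 184^2 = 33856 ≡ 193 (mod 229)
91^512 ≡ 193^2 = 37249 ≡ 151 (mod 229)
91^768 = 91^512 × 91^256 ≡ 151 × 193 (mod 229).
151 × 193 = 29143 ≡ 60 (mod 229).

60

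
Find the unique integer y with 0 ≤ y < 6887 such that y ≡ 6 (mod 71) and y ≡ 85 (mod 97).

2704

71⁻¹ mod 97: 71*41 ≡ 1 (mod 97), so 71⁻¹ ≡ 41.
y = 6 + 71*((85 − 6)*41 mod 97) = 6 + 71*38 = 2704.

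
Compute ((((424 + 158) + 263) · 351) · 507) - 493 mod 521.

68

424 + 158 = 582 ≡ 61 (mod 521)
61 + 263 = 324
324 · 351 = 113724 ≡ 146 (mod 521)
146 · 507 = 74022 ≡ 40 (mod 521)
40 - 493 = -453 ≡ 68 (mod 521)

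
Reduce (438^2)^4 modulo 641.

45

(438)^2 ≡ 185 (mod 641)
(185)^4 ≡ 45 (mod 641)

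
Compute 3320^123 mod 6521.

4627

3320^1 ≡ 3320 (mod 6521)
3320^2 ≡ 3320^2 = 11022400 ≡ 1910 (mod 6521)
3320^4 ≡ 1910^2 = 3648100 ≡ 2861 (mod 6521)
3320^8 ≡ 2861^2 = 8185321 ≡ 1466 (mod 6521)
3320^16 ≡ 1466^2 = 2149156 ≡ 3747 (mod 6521)
3320^32 ≡ 3747^2 = 14040009 ≡ 296 (mod 6521)
3320^64 ≡ 296^2 = 87616 ≡ 2843 (mod 6521)
3320^123 = 3320^64 · 3320^32 · 3320^16 · 3320^8 · 3320^2 · 3320^1 ≡ 2843 · 296 · 3747 · 1466 · 1910 · 3320 (mod 6521).
Accumulate the product:
2843 · 296 = 841528 ≡ 319
319 · 3747 = 1195293 ≡ 1950
1950 · 1466 = 2858700 ≡ 2502
2502 · 1910 = 4778820 ≡ 5448
5448 · 3320 = 18087360 ≡ 4627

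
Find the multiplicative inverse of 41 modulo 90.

11

90 = 2×41 + 8
41 = 5×8 + 1
8 = 8×1 + 0
gcd(41, 90) = 1, so the inverse exists.
Back-substitute for 1:
1 = 1×41 − 5×8
  = −5×90 + 11×41
So 41⁻¹ ≡ 11 (mod 90).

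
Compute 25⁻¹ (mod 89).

57

By the extended Euclidean algorithm:
89 = 3·25 + 14
25 = 1·14 + 11
14 = 1·11 + 3
11 = 3·3 + 2
3 = 1·2 + 1
2 = 2·1 + 0
gcd(25, 89) = 1, so the inverse exists.
Bézout: 1 = 9·89 − 32·25.
So 25⁻¹ ≡ −32 ≡ 57 (mod 89).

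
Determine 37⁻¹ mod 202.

71

Apply the Euclidean algorithm and back-substitute:
202 = 5·37 + 17
37 = 2·17 + 3
17 = 5·3 + 2
3 = 1·2 + 1
2 = 2·1 + 0
gcd(37, 202) = 1, so the inverse exists.
Bézout: 1 = −13·202 + 71·37.
So 37⁻¹ ≡ 71 (mod 202).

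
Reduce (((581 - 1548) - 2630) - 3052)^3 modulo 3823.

2152

581 - 1548 = -967 ≡ 2856 (mod 3823)
2856 - 2630 = 226
226 - 3052 = -2826 ≡ 997 (mod 3823)
(997)^3 ≡ 2152 (mod 3823)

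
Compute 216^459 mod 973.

482

Using repeated squaring:
459 in binary is 111001011, i.e. 459 = 256 + 128 + 64 + 8 + 2 + 1.
216^1 ≡ 216 (mod 973)
216^2 ≡ 216^2 = 46656 ≡ 925 (mod 973)
216^4 ≡ 925^2 = 855625 ≡ 358 (mod 973)
216^8 ≡ 358^2 = 128164 ≡ 701 (mod 973)
216^16 ≡ 701^2 = 491401 ≡ 36 (mod 973)
216^32 ≡ 36^2 = 1296 ≡ 323 (mod 973)
216^64 ≡ 323^2 = 104329 ≡ 218 (mod 973)
216^128 ≡ 218^2 = 47524 ≡ 820 (mod 973)
216^256 ≡ 820^2 = 672400 ≡ 57 (mod 973)
216^459 = 216^256 · 216^128 · 216^64 · 216^8 · 216^2 · 216^1 ≡ 57 · 820 · 218 · 701 · 925 · 216 (mod 973).
Accumulate the product:
57 · 820 = 46740 ≡ 36
36 · 218 = 7848 ≡ 64
64 · 701 = 44864 ≡ 106
106 · 925 = 98050 ≡ 750
750 · 216 = 162000 ≡ 482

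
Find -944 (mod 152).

-944 = -7·152 + 120, so -944 ≡ 120 (mod 152).

120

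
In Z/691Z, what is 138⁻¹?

691 = 5*138 + 1
138 = 138*1 + 0
gcd(138, 691) = 1, so the inverse exists.
Bézout: 1 = 1*691 − 5*138.
So 138⁻¹ ≡ −5 ≡ 686 (mod 691).

686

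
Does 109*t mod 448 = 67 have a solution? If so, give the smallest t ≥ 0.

gcd(109, 448) = 1, so a unique solution mod 448 exists.
109⁻¹ ≡ 37 (mod 448).
t ≡ 37*67 ≡ 239 (mod 448).

239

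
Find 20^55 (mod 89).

55

55 in binary is 110111, i.e. 55 = 32 + 16 + 4 + 2 + 1.
20^1 ≡ 20 (mod 89)
20^2 ≡ 20^2 = 400 ≡ 44 (mod 89)
20^4 ≡ 44^2 = 1936 ≡ 67 (mod 89)
20^8 ≡ 67^2 = 4489 ≡ 39 (mod 89)
20^16 ≡ 39^2 = 1521 ≡ 8 (mod 89)
20^32 ≡ 8^2 = 64 (mod 89)
20^55 = 20^32 · 20^16 · 20^4 · 20^2 · 20^1 ≡ 64 · 8 · 67 · 44 · 20 (mod 89).
Accumulate the product:
64 · 8 = 512 ≡ 67
67 · 67 = 4489 ≡ 39
39 · 44 = 1716 ≡ 25
25 · 20 = 500 ≡ 55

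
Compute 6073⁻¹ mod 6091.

6091 = 1·6073 + 18
6073 = 337·18 + 7
18 = 2·7 + 4
7 = 1·4 + 3
4 = 1·3 + 1
3 = 3·1 + 0
gcd(6073, 6091) = 1, so the inverse exists.
Back-substitute for 1:
1 = 1·4 − 1·3
  = −1·7 + 2·4
  = 2·18 − 5·7
  = −5·6073 + 1687·18
  = 1687·6091 − 1692·6073
So 6073⁻¹ ≡ −1692 ≡ 4399 (mod 6091).

4399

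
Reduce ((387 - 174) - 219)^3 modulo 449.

387 - 174 = 213
213 - 219 = -6 ≡ 443 (mod 449)
(443)^3 ≡ 233 (mod 449)

233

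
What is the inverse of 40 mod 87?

Apply the Euclidean algorithm and back-substitute:
87 = 2×40 + 7
40 = 5×7 + 5
7 = 1×5 + 2
5 = 2×2 + 1
2 = 2×1 + 0
gcd(40, 87) = 1, so the inverse exists.
Back-substitute for 1:
1 = 1×5 − 2×2
  = −2×7 + 3×5
  = 3×40 − 17×7
  = −17×87 + 37×40
So 40⁻¹ ≡ 37 (mod 87).

37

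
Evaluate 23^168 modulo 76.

49

Using repeated squaring:
168 in binary is 10101000, i.e. 168 = 128 + 32 + 8.
23^1 ≡ 23 (mod 76)
23^2 ≡ 23^2 = 529 ≡ 73 (mod 76)
23^4 ≡ 73^2 = 5329 ≡ 9 (mod 76)
23^8 ≡ 9^2 = 81 ≡ 5 (mod 76)
23^16 ≡ 5^2 = 25 (mod 76)
23^32 ≡ 25^2 = 625 ≡ 17 (mod 76)
23^64 ≡ 17^2 = 289 ≡ 61 (mod 76)
23^128 ≡ 61^2 = 3721 ≡ 73 (mod 76)
23^168 = 23^128 * 23^32 * 23^8 ≡ 73 * 17 * 5 (mod 76).
Accumulate the product:
73 * 17 = 1241 ≡ 25
25 * 5 = 125 ≡ 49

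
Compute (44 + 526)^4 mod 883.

170

44 + 526 = 570
(570)^4 ≡ 170 (mod 883)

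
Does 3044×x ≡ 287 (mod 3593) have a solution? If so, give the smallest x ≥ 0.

gcd(3044, 3593) = 1, so a unique solution mod 3593 exists.
3044⁻¹ ≡ 2860 (mod 3593).
x ≡ 2860×287 ≡ 1616 (mod 3593).

1616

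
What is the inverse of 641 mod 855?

851

855 = 1*641 + 214
641 = 2*214 + 213
214 = 1*213 + 1
213 = 213*1 + 0
gcd(641, 855) = 1, so the inverse exists.
Bézout: 1 = 3*855 − 4*641.
So 641⁻¹ ≡ −4 ≡ 851 (mod 855).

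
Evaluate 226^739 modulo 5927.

739 in binary is 1011100011, i.e. 739 = 512 + 128 + 64 + 32 + 2 + 1.
226^1 ≡ 226 (mod 5927)
226^2 ≡ 226^2 = 51076 ≡ 3660 (mod 5927)
226^4 ≡ 3660^2 = 13395600 ≡ 580 (mod 5927)
226^8 ≡ 580^2 = 336400 ≡ 4488 (mod 5927)
226^16 ≡ 4488^2 = 20142144 ≡ 2198 (mod 5927)
226^32 ≡ 2198^2 = 4831204 ≡ 699 (mod 5927)
226^64 ≡ 699^2 = 488601 ≡ 2587 (mod 5927)
226^128 ≡ 2587^2 = 6692569 ≡ 986 (mod 5927)
226^256 ≡ 986^2 = 972196 ≡ 168 (mod 5927)
226^512 ≡ 168^2 = 28224 ≡ 4516 (mod 5927)
226^739 = 226^512 · 226^128 · 226^64 · 226^32 · 226^2 · 226^1 ≡ 4516 · 986 · 2587 · 699 · 3660 · 226 (mod 5927).
Accumulate the product:
4516 · 986 = 4452776 ≡ 1599
1599 · 2587 = 4136613 ≡ 5494
5494 · 699 = 3840306 ≡ 5537
5537 · 3660 = 20265420 ≡ 1007
1007 · 226 = 227582 ≡ 2356

2356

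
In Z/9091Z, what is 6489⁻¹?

3693

9091 = 1*6489 + 2602
6489 = 2*2602 + 1285
2602 = 2*1285 + 32
1285 = 40*32 + 5
32 = 6*5 + 2
5 = 2*2 + 1
2 = 2*1 + 0
gcd(6489, 9091) = 1, so the inverse exists.
Back-substitute for 1:
1 = 1*5 − 2*2
  = −2*32 + 13*5
  = 13*1285 − 522*32
  = −522*2602 + 1057*1285
  = 1057*6489 − 2636*2602
  = −2636*9091 + 3693*6489
So 6489⁻¹ ≡ 3693 (mod 9091).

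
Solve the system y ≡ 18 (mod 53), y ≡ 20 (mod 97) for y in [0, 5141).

1184

53⁻¹ mod 97: 53×11 ≡ 1 (mod 97), so 53⁻¹ ≡ 11.
y = 18 + 53×((20 − 18)×11 mod 97) = 18 + 53×22 = 1184.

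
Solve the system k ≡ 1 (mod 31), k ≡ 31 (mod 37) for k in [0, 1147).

993

31⁻¹ mod 37: 31×6 ≡ 1 (mod 37), so 31⁻¹ ≡ 6.
k = 1 + 31×((31 − 1)×6 mod 37) = 1 + 31×32 = 993.
Check: 993 mod 31 = 1, 993 mod 37 = 31. ✓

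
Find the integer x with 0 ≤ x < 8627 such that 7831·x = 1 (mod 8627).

8627 = 1×7831 + 796
7831 = 9×796 + 667
796 = 1×667 + 129
667 = 5×129 + 22
129 = 5×22 + 19
22 = 1×19 + 3
19 = 6×3 + 1
3 = 3×1 + 0
gcd(7831, 8627) = 1, so the inverse exists.
Back-substitute for 1:
1 = 1×19 − 6×3
  = −6×22 + 7×19
  = 7×129 − 41×22
  = −41×667 + 212×129
  = 212×796 − 253×667
  = −253×7831 + 2489×796
  = 2489×8627 − 2742×7831
So 7831⁻¹ ≡ −2742 ≡ 5885 (mod 8627).

5885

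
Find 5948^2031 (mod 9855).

4967

By square-and-multiply:
5948^1 ≡ 5948 (mod 9855)
5948^2 ≡ 5948^2 = 35378704 ≡ 9109 (mod 9855)
5948^4 ≡ 9109^2 = 82973881 ≡ 4636 (mod 9855)
5948^8 ≡ 4636^2 = 21492496 ≡ 8596 (mod 9855)
5948^16 ≡ 8596^2 = 73891216 ≡ 8281 (mod 9855)
5948^32 ≡ 8281^2 = 68574961 ≡ 3871 (mod 9855)
5948^64 ≡ 3871^2 = 14984641 ≡ 5041 (mod 9855)
5948^128 ≡ 5041^2 = 25411681 ≡ 5491 (mod 9855)
5948^256 ≡ 5491^2 = 30151081 ≡ 4636 (mod 9855)
5948^512 ≡ 4636^2 = 21492496 ≡ 8596 (mod 9855)
5948^1024 ≡ 8596^2 = 73891216 ≡ 8281 (mod 9855)
5948^2031 = 5948^1024 * 5948^512 * 5948^256 * 5948^128 * 5948^64 * 5948^32 * 5948^8 * 5948^4 * 5948^2 * 5948^1 ≡ 8281 * 8596 * 4636 * 5491 * 5041 * 3871 * 8596 * 4636 * 9109 * 5948 (mod 9855).
Accumulate the product:
8281 * 8596 = 71183476 ≡ 811
811 * 4636 = 3759796 ≡ 5041
5041 * 5491 = 27680131 ≡ 7291
7291 * 5041 = 36753931 ≡ 4636
4636 * 3871 = 17945956 ≡ 1
1 * 8596 = 8596
8596 * 4636 = 39851056 ≡ 7291
7291 * 9109 = 66413719 ≡ 874
874 * 5948 = 5198552 ≡ 4967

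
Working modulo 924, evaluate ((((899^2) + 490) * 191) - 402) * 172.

4

(899)^2 ≡ 625 (mod 924)
625 + 490 = 1115 ≡ 191 (mod 924)
191 * 191 = 36481 ≡ 445 (mod 924)
445 - 402 = 43
43 * 172 = 7396 ≡ 4 (mod 924)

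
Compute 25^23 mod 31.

5

25^1 ≡ 25 (mod 31)
25^2 ≡ 25^2 = 625 ≡ 5 (mod 31)
25^4 ≡ 5^2 = 25 (mod 31)
25^8 ≡ 25^2 = 625 ≡ 5 (mod 31)
25^16 ≡ 5^2 = 25 (mod 31)
25^23 = 25^16 * 25^4 * 25^2 * 25^1 ≡ 25 * 25 * 5 * 25 (mod 31).
Accumulate the product:
25 * 25 = 625 ≡ 5
5 * 5 = 25
25 * 25 = 625 ≡ 5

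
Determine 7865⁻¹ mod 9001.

9001 = 1*7865 + 1136
7865 = 6*1136 + 1049
1136 = 1*1049 + 87
1049 = 12*87 + 5
87 = 17*5 + 2
5 = 2*2 + 1
2 = 2*1 + 0
gcd(7865, 9001) = 1, so the inverse exists.
Bézout: 1 = −3164*9001 + 3621*7865.
So 7865⁻¹ ≡ 3621 (mod 9001).

3621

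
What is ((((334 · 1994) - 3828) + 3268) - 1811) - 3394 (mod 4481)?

334 · 1994 = 665996 ≡ 2808 (mod 4481)
2808 - 3828 = -1020 ≡ 3461 (mod 4481)
3461 + 3268 = 6729 ≡ 2248 (mod 4481)
2248 - 1811 = 437
437 - 3394 = -2957 ≡ 1524 (mod 4481)

1524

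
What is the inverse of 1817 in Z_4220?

By the extended Euclidean algorithm:
4220 = 2*1817 + 586
1817 = 3*586 + 59
586 = 9*59 + 55
59 = 1*55 + 4
55 = 13*4 + 3
4 = 1*3 + 1
3 = 3*1 + 0
gcd(1817, 4220) = 1, so the inverse exists.
Bézout: 1 = −462*4220 + 1073*1817.
So 1817⁻¹ ≡ 1073 (mod 4220).

1073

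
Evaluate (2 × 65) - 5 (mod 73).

2 × 65 = 130 ≡ 57 (mod 73)
57 - 5 = 52

52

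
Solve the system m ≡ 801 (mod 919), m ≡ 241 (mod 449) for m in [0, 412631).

919⁻¹ mod 449: 919·278 ≡ 1 (mod 449), so 919⁻¹ ≡ 278.
m = 801 + 919·((241 − 801)·278 mod 449) = 801 + 919·123 = 113838.
Check: 113838 mod 919 = 801, 113838 mod 449 = 241. ✓

113838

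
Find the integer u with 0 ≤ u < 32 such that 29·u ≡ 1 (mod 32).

By the extended Euclidean algorithm:
32 = 1*29 + 3
29 = 9*3 + 2
3 = 1*2 + 1
2 = 2*1 + 0
gcd(29, 32) = 1, so the inverse exists.
Back-substitute for 1:
1 = 1*3 − 1*2
  = −1*29 + 10*3
  = 10*32 − 11*29
So 29⁻¹ ≡ −11 ≡ 21 (mod 32).

21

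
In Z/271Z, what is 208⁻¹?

43

Run the extended Euclidean algorithm:
271 = 1·208 + 63
208 = 3·63 + 19
63 = 3·19 + 6
19 = 3·6 + 1
6 = 6·1 + 0
gcd(208, 271) = 1, so the inverse exists.
Bézout: 1 = −33·271 + 43·208.
So 208⁻¹ ≡ 43 (mod 271).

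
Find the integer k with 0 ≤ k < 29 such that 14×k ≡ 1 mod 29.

27

29 = 2*14 + 1
14 = 14*1 + 0
gcd(14, 29) = 1, so the inverse exists.
Back-substitute for 1:
1 = 1*29 − 2*14
So 14⁻¹ ≡ −2 ≡ 27 (mod 29).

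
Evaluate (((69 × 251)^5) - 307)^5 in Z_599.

69 × 251 = 17319 ≡ 547 (mod 599)
(547)^5 ≡ 436 (mod 599)
436 - 307 = 129
(129)^5 ≡ 464 (mod 599)

464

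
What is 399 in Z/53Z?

399 = 7·53 + 28, so 399 ≡ 28 (mod 53).

28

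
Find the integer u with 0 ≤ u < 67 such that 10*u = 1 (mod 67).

47

By the extended Euclidean algorithm:
67 = 6*10 + 7
10 = 1*7 + 3
7 = 2*3 + 1
3 = 3*1 + 0
gcd(10, 67) = 1, so the inverse exists.
Bézout: 1 = 3*67 − 20*10.
So 10⁻¹ ≡ −20 ≡ 47 (mod 67).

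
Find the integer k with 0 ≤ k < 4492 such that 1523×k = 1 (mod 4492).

4492 = 2*1523 + 1446
1523 = 1*1446 + 77
1446 = 18*77 + 60
77 = 1*60 + 17
60 = 3*17 + 9
17 = 1*9 + 8
9 = 1*8 + 1
8 = 8*1 + 0
gcd(1523, 4492) = 1, so the inverse exists.
Bézout: 1 = 178*4492 − 525*1523.
So 1523⁻¹ ≡ −525 ≡ 3967 (mod 4492).

3967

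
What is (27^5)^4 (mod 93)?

(27)^5 ≡ 30 (mod 93)
(30)^4 ≡ 63 (mod 93)

63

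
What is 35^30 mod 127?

30 in binary is 11110, i.e. 30 = 16 + 8 + 4 + 2.
35^1 ≡ 35 (mod 127)
35^2 ≡ 35^2 = 1225 ≡ 82 (mod 127)
35^4 ≡ 82^2 = 6724 ≡ 120 (mod 127)
35^8 ≡ 120^2 = 14400 ≡ 49 (mod 127)
35^16 ≡ 49^2 = 2401 ≡ 115 (mod 127)
35^30 = 35^16 * 35^8 * 35^4 * 35^2 ≡ 115 * 49 * 120 * 82 (mod 127).
Accumulate the product:
115 * 49 = 5635 ≡ 47
47 * 120 = 5640 ≡ 52
52 * 82 = 4264 ≡ 73

73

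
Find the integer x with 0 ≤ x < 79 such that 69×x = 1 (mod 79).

79 = 1×69 + 10
69 = 6×10 + 9
10 = 1×9 + 1
9 = 9×1 + 0
gcd(69, 79) = 1, so the inverse exists.
Bézout: 1 = 7×79 − 8×69.
So 69⁻¹ ≡ −8 ≡ 71 (mod 79).

71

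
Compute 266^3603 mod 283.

Using repeated squaring:
3603 in binary is 111000010011, i.e. 3603 = 2048 + 1024 + 512 + 16 + 2 + 1.
266^1 ≡ 266 (mod 283)
266^2 ≡ 266^2 = 70756 ≡ 6 (mod 283)
266^4 ≡ 6^2 = 36 (mod 283)
266^8 ≡ 36^2 = 1296 ≡ 164 (mod 283)
266^16 ≡ 164^2 = 26896 ≡ 11 (mod 283)
266^32 ≡ 11^2 = 121 (mod 283)
266^64 ≡ 121^2 = 14641 ≡ 208 (mod 283)
266^128 ≡ 208^2 = 43264 ≡ 248 (mod 283)
266^256 ≡ 248^2 = 61504 ≡ 93 (mod 283)
266^512 ≡ 93^2 = 8649 ≡ 159 (mod 283)
266^1024 ≡ 159^2 = 25281 ≡ 94 (mod 283)
266^2048 ≡ 94^2 = 8836 ≡ 63 (mod 283)
266^3603 = 266^2048 * 266^1024 * 266^512 * 266^16 * 266^2 * 266^1 ≡ 63 * 94 * 159 * 11 * 6 * 266 (mod 283).
Accumulate the product:
63 * 94 = 5922 ≡ 262
262 * 159 = 41658 ≡ 57
57 * 11 = 627 ≡ 61
61 * 6 = 366 ≡ 83
83 * 266 = 22078 ≡ 4

4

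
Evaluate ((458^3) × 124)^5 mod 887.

703

(458)^3 ≡ 55 (mod 887)
55 × 124 = 6820 ≡ 611 (mod 887)
(611)^5 ≡ 703 (mod 887)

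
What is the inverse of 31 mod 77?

77 = 2×31 + 15
31 = 2×15 + 1
15 = 15×1 + 0
gcd(31, 77) = 1, so the inverse exists.
Bézout: 1 = −2×77 + 5×31.
So 31⁻¹ ≡ 5 (mod 77).

5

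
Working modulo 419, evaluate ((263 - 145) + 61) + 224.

403

263 - 145 = 118
118 + 61 = 179
179 + 224 = 403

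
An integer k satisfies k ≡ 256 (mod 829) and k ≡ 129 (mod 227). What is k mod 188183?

163569

829⁻¹ mod 227: 829·204 ≡ 1 (mod 227), so 829⁻¹ ≡ 204.
k = 256 + 829·((129 − 256)·204 mod 227) = 256 + 829·197 = 163569.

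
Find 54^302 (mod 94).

14

By square-and-multiply:
54^1 ≡ 54 (mod 94)
54^2 ≡ 54^2 = 2916 ≡ 2 (mod 94)
54^4 ≡ 2^2 = 4 (mod 94)
54^8 ≡ 4^2 = 16 (mod 94)
54^16 ≡ 16^2 = 256 ≡ 68 (mod 94)
54^32 ≡ 68^2 = 4624 ≡ 18 (mod 94)
54^64 ≡ 18^2 = 324 ≡ 42 (mod 94)
54^128 ≡ 42^2 = 1764 ≡ 72 (mod 94)
54^256 ≡ 72^2 = 5184 ≡ 14 (mod 94)
54^302 = 54^256 · 54^32 · 54^8 · 54^4 · 54^2 ≡ 14 · 18 · 16 · 4 · 2 (mod 94).
Accumulate the product:
14 · 18 = 252 ≡ 64
64 · 16 = 1024 ≡ 84
84 · 4 = 336 ≡ 54
54 · 2 = 108 ≡ 14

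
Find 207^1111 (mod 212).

71

1111 in binary is 10001010111, i.e. 1111 = 1024 + 64 + 16 + 4 + 2 + 1.
207^1 ≡ 207 (mod 212)
207^2 ≡ 207^2 = 42849 ≡ 25 (mod 212)
207^4 ≡ 25^2 = 625 ≡ 201 (mod 212)
207^8 ≡ 201^2 = 40401 ≡ 121 (mod 212)
207^16 ≡ 121^2 = 14641 ≡ 13 (mod 212)
207^32 ≡ 13^2 = 169 (mod 212)
207^64 ≡ 169^2 = 28561 ≡ 153 (mod 212)
207^128 ≡ 153^2 = 23409 ≡ 89 (mod 212)
207^256 ≡ 89^2 = 7921 ≡ 77 (mod 212)
207^512 ≡ 77^2 = 5929 ≡ 205 (mod 212)
207^1024 ≡ 205^2 = 42025 ≡ 49 (mod 212)
207^1111 = 207^1024 * 207^64 * 207^16 * 207^4 * 207^2 * 207^1 ≡ 49 * 153 * 13 * 201 * 25 * 207 (mod 212).
Accumulate the product:
49 * 153 = 7497 ≡ 77
77 * 13 = 1001 ≡ 153
153 * 201 = 30753 ≡ 13
13 * 25 = 325 ≡ 113
113 * 207 = 23391 ≡ 71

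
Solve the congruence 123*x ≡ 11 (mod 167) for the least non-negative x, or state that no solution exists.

gcd(123, 167) = 1, so a unique solution mod 167 exists.
123⁻¹ ≡ 148 (mod 167).
x ≡ 148*11 ≡ 125 (mod 167).

125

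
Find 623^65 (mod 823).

623^1 ≡ 623 (mod 823)
623^2 ≡ 623^2 = 388129 ≡ 496 (mod 823)
623^4 ≡ 496^2 = 246016 ≡ 762 (mod 823)
623^8 ≡ 762^2 = 580644 ≡ 429 (mod 823)
623^16 ≡ 429^2 = 184041 ≡ 512 (mod 823)
623^32 ≡ 512^2 = 262144 ≡ 430 (mod 823)
623^64 ≡ 430^2 = 184900 ≡ 548 (mod 823)
623^65 = 623^64 · 623^1 ≡ 548 · 623 (mod 823).
548 · 623 = 341404 ≡ 682 (mod 823).

682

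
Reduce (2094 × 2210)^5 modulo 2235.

2094 × 2210 = 4627740 ≡ 1290 (mod 2235)
(1290)^5 ≡ 1980 (mod 2235)

1980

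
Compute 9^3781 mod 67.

25

9^1 ≡ 9 (mod 67)
9^2 ≡ 9^2 = 81 ≡ 14 (mod 67)
9^4 ≡ 14^2 = 196 ≡ 62 (mod 67)
9^8 ≡ 62^2 = 3844 ≡ 25 (mod 67)
9^16 ≡ 25^2 = 625 ≡ 22 (mod 67)
9^32 ≡ 22^2 = 484 ≡ 15 (mod 67)
9^64 ≡ 15^2 = 225 ≡ 24 (mod 67)
9^128 ≡ 24^2 = 576 ≡ 40 (mod 67)
9^256 ≡ 40^2 = 1600 ≡ 59 (mod 67)
9^512 ≡ 59^2 = 3481 ≡ 64 (mod 67)
9^1024 ≡ 64^2 = 4096 ≡ 9 (mod 67)
9^2048 ≡ 9^2 = 81 ≡ 14 (mod 67)
9^3781 = 9^2048 × 9^1024 × 9^512 × 9^128 × 9^64 × 9^4 × 9^1 ≡ 14 × 9 × 64 × 40 × 24 × 62 × 9 (mod 67).
Accumulate the product:
14 × 9 = 126 ≡ 59
59 × 64 = 3776 ≡ 24
24 × 40 = 960 ≡ 22
22 × 24 = 528 ≡ 59
59 × 62 = 3658 ≡ 40
40 × 9 = 360 ≡ 25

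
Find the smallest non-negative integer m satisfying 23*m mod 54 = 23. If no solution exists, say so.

gcd(23, 54) = 1, so a unique solution mod 54 exists.
23⁻¹ ≡ 47 (mod 54).
m ≡ 47*23 ≡ 1 (mod 54).

1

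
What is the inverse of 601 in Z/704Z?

By the extended Euclidean algorithm:
704 = 1·601 + 103
601 = 5·103 + 86
103 = 1·86 + 17
86 = 5·17 + 1
17 = 17·1 + 0
gcd(601, 704) = 1, so the inverse exists.
Bézout: 1 = −35·704 + 41·601.
So 601⁻¹ ≡ 41 (mod 704).

41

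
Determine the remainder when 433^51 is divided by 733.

433^1 ≡ 433 (mod 733)
433^2 ≡ 433^2 = 187489 ≡ 574 (mod 733)
433^4 ≡ 574^2 = 329476 ≡ 359 (mod 733)
433^8 ≡ 359^2 = 128881 ≡ 606 (mod 733)
433^16 ≡ 606^2 = 367236 ≡ 3 (mod 733)
433^32 ≡ 3^2 = 9 (mod 733)
433^51 = 433^32 * 433^16 * 433^2 * 433^1 ≡ 9 * 3 * 574 * 433 (mod 733).
Accumulate the product:
9 * 3 = 27
27 * 574 = 15498 ≡ 105
105 * 433 = 45465 ≡ 19

19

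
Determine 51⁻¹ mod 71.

39

Run the extended Euclidean algorithm:
71 = 1×51 + 20
51 = 2×20 + 11
20 = 1×11 + 9
11 = 1×9 + 2
9 = 4×2 + 1
2 = 2×1 + 0
gcd(51, 71) = 1, so the inverse exists.
Back-substitute for 1:
1 = 1×9 − 4×2
  = −4×11 + 5×9
  = 5×20 − 9×11
  = −9×51 + 23×20
  = 23×71 − 32×51
So 51⁻¹ ≡ −32 ≡ 39 (mod 71).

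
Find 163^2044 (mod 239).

166

2044 in binary is 11111111100, i.e. 2044 = 1024 + 512 + 256 + 128 + 64 + 32 + 16 + 8 + 4.
163^1 ≡ 163 (mod 239)
163^2 ≡ 163^2 = 26569 ≡ 40 (mod 239)
163^4 ≡ 40^2 = 1600 ≡ 166 (mod 239)
163^8 ≡ 166^2 = 27556 ≡ 71 (mod 239)
163^16 ≡ 71^2 = 5041 ≡ 22 (mod 239)
163^32 ≡ 22^2 = 484 ≡ 6 (mod 239)
163^64 ≡ 6^2 = 36 (mod 239)
163^128 ≡ 36^2 = 1296 ≡ 101 (mod 239)
163^256 ≡ 101^2 = 10201 ≡ 163 (mod 239)
163^512 ≡ 163^2 = 26569 ≡ 40 (mod 239)
163^1024 ≡ 40^2 = 1600 ≡ 166 (mod 239)
163^2044 = 163^1024 · 163^512 · 163^256 · 163^128 · 163^64 · 163^32 · 163^16 · 163^8 · 163^4 ≡ 166 · 40 · 163 · 101 · 36 · 6 · 22 · 71 · 166 (mod 239).
Accumulate the product:
166 · 40 = 6640 ≡ 187
187 · 163 = 30481 ≡ 128
128 · 101 = 12928 ≡ 22
22 · 36 = 792 ≡ 75
75 · 6 = 450 ≡ 211
211 · 22 = 4642 ≡ 101
101 · 71 = 7171 ≡ 1
1 · 166 = 166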